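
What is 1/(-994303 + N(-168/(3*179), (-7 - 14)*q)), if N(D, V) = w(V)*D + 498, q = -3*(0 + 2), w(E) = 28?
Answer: -179/177892663 ≈ -1.0062e-6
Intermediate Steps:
q = -6 (q = -3*2 = -6)
N(D, V) = 498 + 28*D (N(D, V) = 28*D + 498 = 498 + 28*D)
1/(-994303 + N(-168/(3*179), (-7 - 14)*q)) = 1/(-994303 + (498 + 28*(-168/(3*179)))) = 1/(-994303 + (498 + 28*(-168/537))) = 1/(-994303 + (498 + 28*(-168*1/537))) = 1/(-994303 + (498 + 28*(-56/179))) = 1/(-994303 + (498 - 1568/179)) = 1/(-994303 + 87574/179) = 1/(-177892663/179) = -179/177892663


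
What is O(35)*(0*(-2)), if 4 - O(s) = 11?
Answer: 0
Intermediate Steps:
O(s) = -7 (O(s) = 4 - 1*11 = 4 - 11 = -7)
O(35)*(0*(-2)) = -0*(-2) = -7*0 = 0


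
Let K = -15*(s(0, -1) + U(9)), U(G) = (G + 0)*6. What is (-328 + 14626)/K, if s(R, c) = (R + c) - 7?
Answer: -2383/115 ≈ -20.722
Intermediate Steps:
U(G) = 6*G (U(G) = G*6 = 6*G)
s(R, c) = -7 + R + c
K = -690 (K = -15*((-7 + 0 - 1) + 6*9) = -15*(-8 + 54) = -15*46 = -690)
(-328 + 14626)/K = (-328 + 14626)/(-690) = 14298*(-1/690) = -2383/115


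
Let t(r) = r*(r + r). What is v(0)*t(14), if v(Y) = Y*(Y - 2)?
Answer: 0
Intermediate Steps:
v(Y) = Y*(-2 + Y)
t(r) = 2*r² (t(r) = r*(2*r) = 2*r²)
v(0)*t(14) = (0*(-2 + 0))*(2*14²) = (0*(-2))*(2*196) = 0*392 = 0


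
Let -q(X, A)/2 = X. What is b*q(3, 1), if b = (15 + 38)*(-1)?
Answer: 318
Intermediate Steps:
b = -53 (b = 53*(-1) = -53)
q(X, A) = -2*X
b*q(3, 1) = -(-106)*3 = -53*(-6) = 318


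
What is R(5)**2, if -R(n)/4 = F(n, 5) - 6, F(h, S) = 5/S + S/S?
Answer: 256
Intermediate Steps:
F(h, S) = 1 + 5/S (F(h, S) = 5/S + 1 = 1 + 5/S)
R(n) = 16 (R(n) = -4*((5 + 5)/5 - 6) = -4*((1/5)*10 - 6) = -4*(2 - 6) = -4*(-4) = 16)
R(5)**2 = 16**2 = 256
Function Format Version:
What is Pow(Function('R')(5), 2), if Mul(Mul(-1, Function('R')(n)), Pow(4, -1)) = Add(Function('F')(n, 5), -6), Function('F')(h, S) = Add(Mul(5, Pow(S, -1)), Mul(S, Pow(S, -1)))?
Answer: 256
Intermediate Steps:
Function('F')(h, S) = Add(1, Mul(5, Pow(S, -1))) (Function('F')(h, S) = Add(Mul(5, Pow(S, -1)), 1) = Add(1, Mul(5, Pow(S, -1))))
Function('R')(n) = 16 (Function('R')(n) = Mul(-4, Add(Mul(Pow(5, -1), Add(5, 5)), -6)) = Mul(-4, Add(Mul(Rational(1, 5), 10), -6)) = Mul(-4, Add(2, -6)) = Mul(-4, -4) = 16)
Pow(Function('R')(5), 2) = Pow(16, 2) = 256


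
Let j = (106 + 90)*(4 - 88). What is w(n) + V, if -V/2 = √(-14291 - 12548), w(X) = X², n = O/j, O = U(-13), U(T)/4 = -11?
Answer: 121/16941456 - 2*I*√26839 ≈ 7.1422e-6 - 327.65*I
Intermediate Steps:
U(T) = -44 (U(T) = 4*(-11) = -44)
O = -44
j = -16464 (j = 196*(-84) = -16464)
n = 11/4116 (n = -44/(-16464) = -44*(-1/16464) = 11/4116 ≈ 0.0026725)
V = -2*I*√26839 (V = -2*√(-14291 - 12548) = -2*I*√26839 ≈ -327.65*I)
w(n) + V = (11/4116)² - 2*I*√26839 = 121/16941456 - 2*I*√26839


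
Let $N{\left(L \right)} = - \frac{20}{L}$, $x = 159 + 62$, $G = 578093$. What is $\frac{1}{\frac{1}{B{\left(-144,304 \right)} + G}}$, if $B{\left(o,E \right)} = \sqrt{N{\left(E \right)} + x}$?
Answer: $578093 + \frac{\sqrt{319029}}{38} \approx 5.7811 \cdot 10^{5}$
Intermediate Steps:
$x = 221$
$B{\left(o,E \right)} = \sqrt{221 - \frac{20}{E}}$ ($B{\left(o,E \right)} = \sqrt{- \frac{20}{E} + 221} = \sqrt{221 - \frac{20}{E}}$)
$\frac{1}{\frac{1}{B{\left(-144,304 \right)} + G}} = \frac{1}{\frac{1}{\sqrt{221 - \frac{20}{304}} + 578093}} = \frac{1}{\frac{1}{\sqrt{221 - \frac{5}{76}} + 578093}} = \frac{1}{\frac{1}{\sqrt{\frac{16791}{76}} + 578093}} = \frac{1}{\frac{1}{\frac{\sqrt{319029}}{38} + 578093}} = \frac{1}{\frac{1}{578093 + \frac{\sqrt{319029}}{38}}} = 578093 + \frac{\sqrt{319029}}{38}$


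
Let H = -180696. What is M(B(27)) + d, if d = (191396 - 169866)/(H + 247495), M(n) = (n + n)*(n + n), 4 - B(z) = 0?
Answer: 4296666/66799 ≈ 64.322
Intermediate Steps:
B(z) = 4 (B(z) = 4 - 1*0 = 4 + 0 = 4)
M(n) = 4*n² (M(n) = (2*n)*(2*n) = 4*n²)
d = 21530/66799 (d = (191396 - 169866)/(-180696 + 247495) = 21530/66799 ≈ 0.32231)
M(B(27)) + d = 4*4² + 21530/66799 = 4*16 + 21530/66799 = 64 + 21530/66799 = 4296666/66799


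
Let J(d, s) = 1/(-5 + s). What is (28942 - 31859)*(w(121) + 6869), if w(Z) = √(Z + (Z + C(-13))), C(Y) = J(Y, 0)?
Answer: -20036873 - 2917*√6045/5 ≈ -2.0082e+7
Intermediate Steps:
C(Y) = -⅕ (C(Y) = 1/(-5 + 0) = 1/(-5) = -⅕)
w(Z) = √(-⅕ + 2*Z) (w(Z) = √(Z + (Z - ⅕)) = √(Z + (-⅕ + Z)) = √(-⅕ + 2*Z))
(28942 - 31859)*(w(121) + 6869) = (28942 - 31859)*(√(-5 + 50*121)/5 + 6869) = -2917*(√(-5 + 6050)/5 + 6869) = -2917*(√6045/5 + 6869) = -2917*(6869 + √6045/5) = -20036873 - 2917*√6045/5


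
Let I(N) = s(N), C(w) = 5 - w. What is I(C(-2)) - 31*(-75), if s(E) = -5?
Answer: 2320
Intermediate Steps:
I(N) = -5
I(C(-2)) - 31*(-75) = -5 - 31*(-75) = -5 + 2325 = 2320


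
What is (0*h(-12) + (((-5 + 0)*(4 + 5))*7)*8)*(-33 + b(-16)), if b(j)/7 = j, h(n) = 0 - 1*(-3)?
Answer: 365400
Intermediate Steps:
h(n) = 3 (h(n) = 0 + 3 = 3)
b(j) = 7*j
(0*h(-12) + (((-5 + 0)*(4 + 5))*7)*8)*(-33 + b(-16)) = (0*3 + (((-5 + 0)*(4 + 5))*7)*8)*(-33 + 7*(-16)) = (0 + (-5*9*7)*8)*(-33 - 112) = (0 - 45*7*8)*(-145) = (0 - 315*8)*(-145) = (0 - 2520)*(-145) = -2520*(-145) = 365400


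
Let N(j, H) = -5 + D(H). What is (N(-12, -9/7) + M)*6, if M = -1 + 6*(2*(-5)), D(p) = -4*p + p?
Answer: -2610/7 ≈ -372.86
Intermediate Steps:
D(p) = -3*p
M = -61 (M = -1 + 6*(-10) = -1 - 60 = -61)
N(j, H) = -5 - 3*H
(N(-12, -9/7) + M)*6 = ((-5 - (-27)/7) - 61)*6 = ((-5 - 3*(-9/7)) - 61)*6 = ((-5 + 27/7) - 61)*6 = (-8/7 - 61)*6 = -435/7*6 = -2610/7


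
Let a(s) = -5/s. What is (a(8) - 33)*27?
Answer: -7263/8 ≈ -907.88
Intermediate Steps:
(a(8) - 33)*27 = (-5/8 - 33)*27 = -269/8*27 = -7263/8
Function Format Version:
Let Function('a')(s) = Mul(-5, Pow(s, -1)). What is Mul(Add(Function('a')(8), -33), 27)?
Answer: Rational(-7263, 8) ≈ -907.88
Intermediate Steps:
Mul(Add(Function('a')(8), -33), 27) = Mul(Add(Mul(-5, Pow(8, -1)), -33), 27) = Mul(Add(Mul(-5, Rational(1, 8)), -33), 27) = Mul(Add(Rational(-5, 8), -33), 27) = Mul(Rational(-269, 8), 27) = Rational(-7263, 8)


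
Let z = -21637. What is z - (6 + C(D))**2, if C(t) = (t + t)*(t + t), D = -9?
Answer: -130537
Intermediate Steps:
C(t) = 4*t**2 (C(t) = (2*t)*(2*t) = 4*t**2)
z - (6 + C(D))**2 = -21637 - (6 + 4*(-9)**2)**2 = -21637 - (6 + 4*81)**2 = -21637 - (6 + 324)**2 = -21637 - 1*330**2 = -21637 - 1*108900 = -21637 - 108900 = -130537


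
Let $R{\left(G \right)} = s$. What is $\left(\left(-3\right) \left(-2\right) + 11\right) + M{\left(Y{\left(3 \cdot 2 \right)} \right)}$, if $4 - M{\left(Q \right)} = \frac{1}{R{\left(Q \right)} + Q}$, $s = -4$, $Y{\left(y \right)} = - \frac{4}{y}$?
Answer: $\frac{297}{14} \approx 21.214$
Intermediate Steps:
$R{\left(G \right)} = -4$
$M{\left(Q \right)} = 4 - \frac{1}{-4 + Q}$
$\left(\left(-3\right) \left(-2\right) + 11\right) + M{\left(Y{\left(3 \cdot 2 \right)} \right)} = \left(\left(-3\right) \left(-2\right) + 11\right) + \frac{-17 + 4 \left(- \frac{4}{3 \cdot 2}\right)}{-4 - \frac{4}{3 \cdot 2}} = \left(6 + 11\right) + \frac{-17 + 4 \left(- \frac{4}{6}\right)}{-4 - \frac{4}{6}} = 17 + \frac{-17 + 4 \left(\left(-4\right) \frac{1}{6}\right)}{-4 - \frac{2}{3}} = 17 + \frac{-17 + 4 \left(- \frac{2}{3}\right)}{-4 - \frac{2}{3}} = 17 + \frac{-17 - \frac{8}{3}}{- \frac{14}{3}} = 17 - - \frac{59}{14} = 17 + \frac{59}{14} = \frac{297}{14}$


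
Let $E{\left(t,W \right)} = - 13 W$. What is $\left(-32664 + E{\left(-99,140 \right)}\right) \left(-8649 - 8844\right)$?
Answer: $603228612$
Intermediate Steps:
$\left(-32664 + E{\left(-99,140 \right)}\right) \left(-8649 - 8844\right) = \left(-32664 - 1820\right) \left(-8649 - 8844\right) = \left(-32664 - 1820\right) \left(-17493\right) = \left(-34484\right) \left(-17493\right) = 603228612$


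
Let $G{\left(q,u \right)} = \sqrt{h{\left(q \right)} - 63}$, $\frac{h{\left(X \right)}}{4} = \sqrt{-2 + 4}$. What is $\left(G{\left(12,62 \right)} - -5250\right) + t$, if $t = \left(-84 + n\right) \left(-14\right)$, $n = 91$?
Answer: $5152 + \sqrt{-63 + 4 \sqrt{2}} \approx 5152.0 + 7.5725 i$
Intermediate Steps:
$t = -98$ ($t = \left(-84 + 91\right) \left(-14\right) = 7 \left(-14\right) = -98$)
$h{\left(X \right)} = 4 \sqrt{2}$ ($h{\left(X \right)} = 4 \sqrt{-2 + 4} = 4 \sqrt{2}$)
$G{\left(q,u \right)} = \sqrt{-63 + 4 \sqrt{2}}$ ($G{\left(q,u \right)} = \sqrt{4 \sqrt{2} - 63} = \sqrt{-63 + 4 \sqrt{2}}$)
$\left(G{\left(12,62 \right)} - -5250\right) + t = \left(\sqrt{-63 + 4 \sqrt{2}} - -5250\right) - 98 = \left(\sqrt{-63 + 4 \sqrt{2}} + 5250\right) - 98 = \left(5250 + \sqrt{-63 + 4 \sqrt{2}}\right) - 98 = 5152 + \sqrt{-63 + 4 \sqrt{2}}$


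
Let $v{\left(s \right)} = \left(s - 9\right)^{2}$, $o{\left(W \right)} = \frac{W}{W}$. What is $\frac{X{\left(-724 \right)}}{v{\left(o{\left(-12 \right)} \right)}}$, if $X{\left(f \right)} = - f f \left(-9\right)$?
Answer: $\frac{294849}{4} \approx 73712.0$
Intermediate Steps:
$X{\left(f \right)} = 9 f^{2}$ ($X{\left(f \right)} = - f^{2} \left(-9\right) = 9 f^{2}$)
$o{\left(W \right)} = 1$
$v{\left(s \right)} = \left(-9 + s\right)^{2}$
$\frac{X{\left(-724 \right)}}{v{\left(o{\left(-12 \right)} \right)}} = \frac{9 \left(-724\right)^{2}}{\left(-9 + 1\right)^{2}} = \frac{9 \cdot 524176}{\left(-8\right)^{2}} = \frac{4717584}{64} = 4717584 \cdot \frac{1}{64} = \frac{294849}{4}$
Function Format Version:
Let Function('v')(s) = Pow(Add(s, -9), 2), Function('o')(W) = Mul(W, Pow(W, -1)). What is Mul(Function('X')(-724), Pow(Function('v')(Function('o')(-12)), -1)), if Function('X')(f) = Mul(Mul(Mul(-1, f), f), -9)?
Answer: Rational(294849, 4) ≈ 73712.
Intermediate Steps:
Function('X')(f) = Mul(9, Pow(f, 2)) (Function('X')(f) = Mul(Mul(-1, Pow(f, 2)), -9) = Mul(9, Pow(f, 2)))
Function('o')(W) = 1
Function('v')(s) = Pow(Add(-9, s), 2)
Mul(Function('X')(-724), Pow(Function('v')(Function('o')(-12)), -1)) = Mul(Mul(9, Pow(-724, 2)), Pow(Pow(Add(-9, 1), 2), -1)) = Mul(Mul(9, 524176), Pow(Pow(-8, 2), -1)) = Mul(4717584, Pow(64, -1)) = Mul(4717584, Rational(1, 64)) = Rational(294849, 4)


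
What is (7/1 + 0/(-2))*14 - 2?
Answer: 96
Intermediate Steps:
(7/1 + 0/(-2))*14 - 2 = (7*1 + 0*(-½))*14 - 2 = (7 + 0)*14 - 2 = 7*14 - 2 = 98 - 2 = 96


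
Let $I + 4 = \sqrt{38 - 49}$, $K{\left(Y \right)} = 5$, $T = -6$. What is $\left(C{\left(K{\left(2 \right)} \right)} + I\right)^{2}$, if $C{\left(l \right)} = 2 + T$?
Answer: $\left(8 - i \sqrt{11}\right)^{2} \approx 53.0 - 53.066 i$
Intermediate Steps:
$C{\left(l \right)} = -4$ ($C{\left(l \right)} = 2 - 6 = -4$)
$I = -4 + i \sqrt{11}$ ($I = -4 + \sqrt{38 - 49} = -4 + \sqrt{-11} = -4 + i \sqrt{11} \approx -4.0 + 3.3166 i$)
$\left(C{\left(K{\left(2 \right)} \right)} + I\right)^{2} = \left(-4 - \left(4 - i \sqrt{11}\right)\right)^{2} = \left(-8 + i \sqrt{11}\right)^{2}$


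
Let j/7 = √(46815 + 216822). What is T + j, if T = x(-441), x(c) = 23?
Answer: 23 + 21*√29293 ≈ 3617.2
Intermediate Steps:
T = 23
j = 21*√29293 (j = 7*√(46815 + 216822) = 7*√263637 = 7*(3*√29293) = 21*√29293 ≈ 3594.2)
T + j = 23 + 21*√29293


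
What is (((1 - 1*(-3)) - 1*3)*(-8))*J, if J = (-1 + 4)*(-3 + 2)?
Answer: 24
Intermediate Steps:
J = -3 (J = 3*(-1) = -3)
(((1 - 1*(-3)) - 1*3)*(-8))*J = (((1 - 1*(-3)) - 1*3)*(-8))*(-3) = (((1 + 3) - 3)*(-8))*(-3) = ((4 - 3)*(-8))*(-3) = (1*(-8))*(-3) = -8*(-3) = 24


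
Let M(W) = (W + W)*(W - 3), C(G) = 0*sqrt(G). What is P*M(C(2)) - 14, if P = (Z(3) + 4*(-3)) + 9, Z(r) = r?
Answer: -14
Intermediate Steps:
P = 0 (P = (3 + 4*(-3)) + 9 = (3 - 12) + 9 = -9 + 9 = 0)
C(G) = 0
M(W) = 2*W*(-3 + W) (M(W) = (2*W)*(-3 + W) = 2*W*(-3 + W))
P*M(C(2)) - 14 = 0*(2*0*(-3 + 0)) - 14 = 0*(2*0*(-3)) - 14 = 0*0 - 14 = 0 - 14 = -14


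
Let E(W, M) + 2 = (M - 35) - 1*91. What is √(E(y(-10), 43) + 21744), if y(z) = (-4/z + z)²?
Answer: 11*√179 ≈ 147.17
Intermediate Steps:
y(z) = (z - 4/z)²
E(W, M) = -128 + M (E(W, M) = -2 + ((M - 35) - 1*91) = -2 + ((-35 + M) - 91) = -2 + (-126 + M) = -128 + M)
√(E(y(-10), 43) + 21744) = √((-128 + 43) + 21744) = √(-85 + 21744) = √21659 = 11*√179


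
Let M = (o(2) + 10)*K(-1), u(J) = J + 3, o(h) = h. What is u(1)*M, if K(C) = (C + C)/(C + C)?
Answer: 48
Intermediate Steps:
K(C) = 1 (K(C) = (2*C)/((2*C)) = (2*C)*(1/(2*C)) = 1)
u(J) = 3 + J
M = 12 (M = (2 + 10)*1 = 12*1 = 12)
u(1)*M = (3 + 1)*12 = 4*12 = 48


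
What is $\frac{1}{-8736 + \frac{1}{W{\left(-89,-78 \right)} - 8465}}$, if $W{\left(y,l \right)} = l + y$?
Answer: $- \frac{8632}{75409153} \approx -0.00011447$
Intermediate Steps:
$\frac{1}{-8736 + \frac{1}{W{\left(-89,-78 \right)} - 8465}} = \frac{1}{-8736 + \frac{1}{\left(-78 - 89\right) - 8465}} = \frac{1}{-8736 + \frac{1}{-167 - 8465}} = \frac{1}{-8736 + \frac{1}{-8632}} = \frac{1}{-8736 - \frac{1}{8632}} = \frac{1}{- \frac{75409153}{8632}} = - \frac{8632}{75409153}$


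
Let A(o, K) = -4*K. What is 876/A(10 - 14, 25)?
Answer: -219/25 ≈ -8.7600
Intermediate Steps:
876/A(10 - 14, 25) = 876/((-4*25)) = 876/(-100) = 876*(-1/100) = -219/25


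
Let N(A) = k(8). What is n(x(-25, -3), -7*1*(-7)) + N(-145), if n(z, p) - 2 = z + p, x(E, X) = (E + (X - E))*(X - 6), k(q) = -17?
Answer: 61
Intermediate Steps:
N(A) = -17
x(E, X) = X*(-6 + X)
n(z, p) = 2 + p + z (n(z, p) = 2 + (z + p) = 2 + (p + z) = 2 + p + z)
n(x(-25, -3), -7*1*(-7)) + N(-145) = (2 - 7*1*(-7) - 3*(-6 - 3)) - 17 = (2 - 7*(-7) - 3*(-9)) - 17 = (2 + 49 + 27) - 17 = 78 - 17 = 61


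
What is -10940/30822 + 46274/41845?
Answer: 484236464/644873295 ≈ 0.75090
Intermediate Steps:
-10940/30822 + 46274/41845 = -10940*1/30822 + 46274*(1/41845) = -5470/15411 + 46274/41845 = 484236464/644873295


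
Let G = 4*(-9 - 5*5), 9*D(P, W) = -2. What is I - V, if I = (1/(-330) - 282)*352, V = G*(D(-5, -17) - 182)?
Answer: -5582128/45 ≈ -1.2405e+5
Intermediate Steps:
D(P, W) = -2/9 (D(P, W) = (1/9)*(-2) = -2/9)
G = -136 (G = 4*(-9 - 25) = 4*(-34) = -136)
V = 223040/9 (V = -136*(-2/9 - 182) = -136*(-1640/9) = 223040/9 ≈ 24782.)
I = -1488976/15 (I = (-1/330 - 282)*352 = -93061/330*352 = -1488976/15 ≈ -99265.)
I - V = -1488976/15 - 1*223040/9 = -1488976/15 - 223040/9 = -5582128/45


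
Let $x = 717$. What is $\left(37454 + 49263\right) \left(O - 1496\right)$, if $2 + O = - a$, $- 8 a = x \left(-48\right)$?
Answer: $-502958600$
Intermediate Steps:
$a = 4302$ ($a = - \frac{717 \left(-48\right)}{8} = \left(- \frac{1}{8}\right) \left(-34416\right) = 4302$)
$O = -4304$ ($O = -2 - 4302 = -4304$)
$\left(37454 + 49263\right) \left(O - 1496\right) = \left(37454 + 49263\right) \left(-4304 - 1496\right) = 86717 \left(-5800\right) = -502958600$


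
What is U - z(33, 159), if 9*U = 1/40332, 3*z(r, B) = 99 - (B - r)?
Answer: 3266893/362988 ≈ 9.0000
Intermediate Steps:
z(r, B) = 33 - B/3 + r/3 (z(r, B) = (99 - (B - r))/3 = (99 + (r - B))/3 = (99 + r - B)/3 = 33 - B/3 + r/3)
U = 1/362988 (U = (⅑)/40332 = (⅑)*(1/40332) = 1/362988 ≈ 2.7549e-6)
U - z(33, 159) = 1/362988 - (33 - ⅓*159 + (⅓)*33) = 1/362988 - (33 - 53 + 11) = 1/362988 - 1*(-9) = 1/362988 + 9 = 3266893/362988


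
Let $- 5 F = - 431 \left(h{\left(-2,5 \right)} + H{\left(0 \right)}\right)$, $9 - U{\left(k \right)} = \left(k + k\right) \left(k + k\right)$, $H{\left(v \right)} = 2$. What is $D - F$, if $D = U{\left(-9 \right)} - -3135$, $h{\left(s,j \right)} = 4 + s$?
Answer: $\frac{12376}{5} \approx 2475.2$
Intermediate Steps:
$U{\left(k \right)} = 9 - 4 k^{2}$ ($U{\left(k \right)} = 9 - \left(k + k\right) \left(k + k\right) = 9 - 2 k 2 k = 9 - 4 k^{2}$)
$D = 2820$ ($D = \left(9 - 4 \left(-9\right)^{2}\right) - -3135 = \left(9 - 324\right) + 3135 = -315 + 3135 = 2820$)
$F = \frac{1724}{5}$ ($F = - \frac{\left(-431\right) \left(\left(4 - 2\right) + 2\right)}{5} = - \frac{\left(-431\right) \left(2 + 2\right)}{5} = - \frac{\left(-431\right) 4}{5} = \left(- \frac{1}{5}\right) \left(-1724\right) = \frac{1724}{5} \approx 344.8$)
$D - F = 2820 - \frac{1724}{5} = \frac{12376}{5}$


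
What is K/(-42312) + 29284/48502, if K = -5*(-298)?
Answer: 291699157/513054156 ≈ 0.56855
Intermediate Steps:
K = 1490
K/(-42312) + 29284/48502 = 1490/(-42312) + 29284/48502 = 1490*(-1/42312) + 29284*(1/48502) = -745/21156 + 14642/24251 = 291699157/513054156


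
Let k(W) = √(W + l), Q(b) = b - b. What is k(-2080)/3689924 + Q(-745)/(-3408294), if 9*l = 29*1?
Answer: I*√18691/11069772 ≈ 1.235e-5*I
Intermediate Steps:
Q(b) = 0
l = 29/9 (l = (29*1)/9 = (⅑)*29 = 29/9 ≈ 3.2222)
k(W) = √(29/9 + W) (k(W) = √(W + 29/9) = √(29/9 + W))
k(-2080)/3689924 + Q(-745)/(-3408294) = (√(29 + 9*(-2080))/3)/3689924 + 0/(-3408294) = (√(29 - 18720)/3)*(1/3689924) + 0*(-1/3408294) = (√(-18691)/3)*(1/3689924) + 0 = ((I*√18691)/3)*(1/3689924) + 0 = (I*√18691/3)*(1/3689924) + 0 = I*√18691/11069772 + 0 = I*√18691/11069772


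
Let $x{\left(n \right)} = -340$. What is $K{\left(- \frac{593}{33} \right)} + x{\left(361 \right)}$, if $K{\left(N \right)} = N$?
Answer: $- \frac{11813}{33} \approx -357.97$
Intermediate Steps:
$K{\left(- \frac{593}{33} \right)} + x{\left(361 \right)} = - \frac{593}{33} - 340 = - \frac{11813}{33}$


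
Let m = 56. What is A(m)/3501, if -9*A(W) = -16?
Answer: 16/31509 ≈ 0.00050779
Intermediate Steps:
A(W) = 16/9 (A(W) = -⅑*(-16) = 16/9)
A(m)/3501 = (16/9)/3501 = (16/9)*(1/3501) = 16/31509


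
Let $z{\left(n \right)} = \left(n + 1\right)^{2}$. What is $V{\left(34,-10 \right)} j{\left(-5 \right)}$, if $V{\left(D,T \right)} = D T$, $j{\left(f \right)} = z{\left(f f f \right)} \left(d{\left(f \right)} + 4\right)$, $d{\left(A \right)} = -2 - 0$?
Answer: $-10455680$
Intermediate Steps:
$d{\left(A \right)} = -2$ ($d{\left(A \right)} = -2 + 0 = -2$)
$z{\left(n \right)} = \left(1 + n\right)^{2}$
$j{\left(f \right)} = 2 \left(1 + f^{3}\right)^{2}$ ($j{\left(f \right)} = \left(1 + f f f\right)^{2} \left(-2 + 4\right) = \left(1 + f^{2} f\right)^{2} \cdot 2 = \left(1 + f^{3}\right)^{2} \cdot 2 = 2 \left(1 + f^{3}\right)^{2}$)
$V{\left(34,-10 \right)} j{\left(-5 \right)} = 34 \left(-10\right) 2 \left(1 + \left(-5\right)^{3}\right)^{2} = - 340 \cdot 2 \left(1 - 125\right)^{2} = - 340 \cdot 2 \left(-124\right)^{2} = - 340 \cdot 2 \cdot 15376 = \left(-340\right) 30752 = -10455680$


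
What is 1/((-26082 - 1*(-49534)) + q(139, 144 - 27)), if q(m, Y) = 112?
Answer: 1/23564 ≈ 4.2438e-5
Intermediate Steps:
1/((-26082 - 1*(-49534)) + q(139, 144 - 27)) = 1/((-26082 - 1*(-49534)) + 112) = 1/((-26082 + 49534) + 112) = 1/(23452 + 112) = 1/23564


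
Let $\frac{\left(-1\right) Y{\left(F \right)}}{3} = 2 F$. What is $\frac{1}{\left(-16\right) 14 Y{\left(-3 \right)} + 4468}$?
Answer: $\frac{1}{436} \approx 0.0022936$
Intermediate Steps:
$Y{\left(F \right)} = - 6 F$ ($Y{\left(F \right)} = - 3 \cdot 2 F = - 6 F$)
$\frac{1}{\left(-16\right) 14 Y{\left(-3 \right)} + 4468} = \frac{1}{\left(-16\right) 14 \left(\left(-6\right) \left(-3\right)\right) + 4468} = \frac{1}{\left(-224\right) 18 + 4468} = \frac{1}{-4032 + 4468} = \frac{1}{436}$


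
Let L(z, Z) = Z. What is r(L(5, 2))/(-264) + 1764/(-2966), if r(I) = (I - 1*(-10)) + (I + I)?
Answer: -32072/48939 ≈ -0.65535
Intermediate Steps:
r(I) = 10 + 3*I (r(I) = (I + 10) + 2*I = (10 + I) + 2*I = 10 + 3*I)
r(L(5, 2))/(-264) + 1764/(-2966) = (10 + 3*2)/(-264) + 1764/(-2966) = (10 + 6)*(-1/264) + 1764*(-1/2966) = 16*(-1/264) - 882/1483 = -2/33 - 882/1483 = -32072/48939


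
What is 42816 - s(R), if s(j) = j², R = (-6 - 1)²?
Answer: 40415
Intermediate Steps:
R = 49 (R = (-7)² = 49)
42816 - s(R) = 42816 - 1*49² = 42816 - 1*2401 = 42816 - 2401 = 40415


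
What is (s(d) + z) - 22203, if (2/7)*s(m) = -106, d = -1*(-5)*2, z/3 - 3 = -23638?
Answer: -93479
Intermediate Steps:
z = -70905 (z = 9 + 3*(-23638) = 9 - 70914 = -70905)
d = 10 (d = 5*2 = 10)
s(m) = -371 (s(m) = (7/2)*(-106) = -371)
(s(d) + z) - 22203 = (-371 - 70905) - 22203 = -71276 - 22203 = -93479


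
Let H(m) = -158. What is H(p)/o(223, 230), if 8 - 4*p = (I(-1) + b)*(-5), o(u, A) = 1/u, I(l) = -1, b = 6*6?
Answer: -35234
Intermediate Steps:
b = 36
p = 183/4 (p = 2 - (-1 + 36)*(-5)/4 = 2 - 35*(-5)/4 = 2 - 1/4*(-175) = 2 + 175/4 = 183/4 ≈ 45.750)
H(p)/o(223, 230) = -158/(1/223) = -158/1/223 = -158*223 = -35234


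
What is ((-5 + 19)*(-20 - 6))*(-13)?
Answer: 4732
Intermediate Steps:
((-5 + 19)*(-20 - 6))*(-13) = (14*(-26))*(-13) = -364*(-13) = 4732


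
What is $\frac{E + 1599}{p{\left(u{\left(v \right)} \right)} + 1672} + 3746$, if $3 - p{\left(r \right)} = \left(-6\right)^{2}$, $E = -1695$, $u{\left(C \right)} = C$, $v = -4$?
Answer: $\frac{6139598}{1639} \approx 3745.9$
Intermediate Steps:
$p{\left(r \right)} = -33$ ($p{\left(r \right)} = 3 - \left(-6\right)^{2} = 3 - 36 = -33$)
$\frac{E + 1599}{p{\left(u{\left(v \right)} \right)} + 1672} + 3746 = \frac{-1695 + 1599}{-33 + 1672} + 3746 = - \frac{96}{1639} + 3746 = \frac{6139598}{1639}$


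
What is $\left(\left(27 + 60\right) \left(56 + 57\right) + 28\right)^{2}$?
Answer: $97199881$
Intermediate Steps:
$\left(\left(27 + 60\right) \left(56 + 57\right) + 28\right)^{2} = \left(87 \cdot 113 + 28\right)^{2} = \left(9831 + 28\right)^{2} = 9859^{2} = 97199881$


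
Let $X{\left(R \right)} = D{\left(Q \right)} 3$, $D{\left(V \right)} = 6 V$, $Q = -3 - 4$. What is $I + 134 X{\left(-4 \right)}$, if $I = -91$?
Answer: $-16975$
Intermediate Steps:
$Q = -7$
$X{\left(R \right)} = -126$ ($X{\left(R \right)} = 6 \left(-7\right) 3 = \left(-42\right) 3 = -126$)
$I + 134 X{\left(-4 \right)} = -91 + 134 \left(-126\right) = -91 - 16884 = -16975$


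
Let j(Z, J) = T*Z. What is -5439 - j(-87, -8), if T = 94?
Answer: 2739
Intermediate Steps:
j(Z, J) = 94*Z
-5439 - j(-87, -8) = -5439 - 94*(-87) = -5439 - 1*(-8178) = -5439 + 8178 = 2739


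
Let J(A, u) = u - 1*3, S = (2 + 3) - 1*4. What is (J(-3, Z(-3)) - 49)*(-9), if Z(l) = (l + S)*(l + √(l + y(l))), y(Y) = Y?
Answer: 414 + 18*I*√6 ≈ 414.0 + 44.091*I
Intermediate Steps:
S = 1 (S = 5 - 4 = 1)
Z(l) = (1 + l)*(l + √2*√l) (Z(l) = (l + 1)*(l + √(l + l)) = (1 + l)*(l + √(2*l)) = (1 + l)*(l + √2*√l))
J(A, u) = -3 + u (J(A, u) = u - 3 = -3 + u)
(J(-3, Z(-3)) - 49)*(-9) = ((-3 + (-3 + (-3)² + √2*√(-3) + √2*(-3)^(3/2))) - 49)*(-9) = ((-3 + (-3 + 9 + √2*(I*√3) + √2*(-3*I*√3))) - 49)*(-9) = ((-3 + (-3 + 9 + I*√6 - 3*I*√6)) - 49)*(-9) = ((-3 + (6 - 2*I*√6)) - 49)*(-9) = ((3 - 2*I*√6) - 49)*(-9) = (-46 - 2*I*√6)*(-9) = 414 + 18*I*√6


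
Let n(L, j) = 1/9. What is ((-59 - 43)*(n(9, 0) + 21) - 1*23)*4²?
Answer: -104464/3 ≈ -34821.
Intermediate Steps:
n(L, j) = ⅑
((-59 - 43)*(n(9, 0) + 21) - 1*23)*4² = ((-59 - 43)*(⅑ + 21) - 1*23)*4² = (-102*190/9 - 23)*16 = (-6460/3 - 23)*16 = -6529/3*16 = -104464/3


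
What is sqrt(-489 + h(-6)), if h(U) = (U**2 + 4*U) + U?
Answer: I*sqrt(483) ≈ 21.977*I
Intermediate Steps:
h(U) = U**2 + 5*U
sqrt(-489 + h(-6)) = sqrt(-489 - 6*(5 - 6)) = sqrt(-489 - 6*(-1)) = sqrt(-489 + 6) = sqrt(-483) = I*sqrt(483)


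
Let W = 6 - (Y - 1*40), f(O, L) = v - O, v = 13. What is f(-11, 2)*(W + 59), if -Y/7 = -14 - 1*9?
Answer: -1344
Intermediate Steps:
Y = 161 (Y = -7*(-14 - 1*9) = -7*(-14 - 9) = -7*(-23) = 161)
f(O, L) = 13 - O
W = -115 (W = 6 - (161 - 1*40) = 6 - (161 - 40) = 6 - 1*121 = 6 - 121 = -115)
f(-11, 2)*(W + 59) = (13 - 1*(-11))*(-115 + 59) = (13 + 11)*(-56) = 24*(-56) = -1344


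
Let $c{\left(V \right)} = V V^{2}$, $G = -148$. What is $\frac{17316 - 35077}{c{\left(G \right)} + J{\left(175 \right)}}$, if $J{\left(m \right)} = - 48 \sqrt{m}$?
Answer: $\frac{899647933}{164206483876} - \frac{266415 \sqrt{7}}{656825935504} \approx 0.0054777$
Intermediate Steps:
$c{\left(V \right)} = V^{3}$
$\frac{17316 - 35077}{c{\left(G \right)} + J{\left(175 \right)}} = \frac{17316 - 35077}{\left(-148\right)^{3} - 48 \sqrt{175}} = - \frac{17761}{-3241792 - 48 \cdot 5 \sqrt{7}} = - \frac{17761}{-3241792 - 240 \sqrt{7}}$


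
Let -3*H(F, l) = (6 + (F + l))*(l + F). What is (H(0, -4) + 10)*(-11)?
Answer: -418/3 ≈ -139.33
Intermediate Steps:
H(F, l) = -(F + l)*(6 + F + l)/3 (H(F, l) = -(6 + (F + l))*(l + F)/3 = -(6 + F + l)*(F + l)/3 = -(F + l)*(6 + F + l)/3)
(H(0, -4) + 10)*(-11) = ((-2*0 - 2*(-4) - ⅓*0² - ⅓*(-4)² - ⅔*0*(-4)) + 10)*(-11) = ((0 + 8 - ⅓*0 - ⅓*16 + 0) + 10)*(-11) = ((0 + 8 + 0 - 16/3 + 0) + 10)*(-11) = (8/3 + 10)*(-11) = (38/3)*(-11) = -418/3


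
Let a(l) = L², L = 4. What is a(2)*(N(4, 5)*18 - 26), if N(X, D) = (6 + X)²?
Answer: 28384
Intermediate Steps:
a(l) = 16 (a(l) = 4² = 16)
a(2)*(N(4, 5)*18 - 26) = 16*((6 + 4)²*18 - 26) = 16*(10²*18 - 26) = 16*(100*18 - 26) = 16*(1800 - 26) = 16*1774 = 28384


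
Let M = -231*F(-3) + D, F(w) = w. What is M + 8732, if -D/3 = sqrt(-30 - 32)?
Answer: 9425 - 3*I*sqrt(62) ≈ 9425.0 - 23.622*I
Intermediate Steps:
D = -3*I*sqrt(62) (D = -3*sqrt(-30 - 32) = -3*I*sqrt(62) ≈ -23.622*I)
M = 693 - 3*I*sqrt(62) (M = -231*(-3) - 3*I*sqrt(62) = 693 - 3*I*sqrt(62) ≈ 693.0 - 23.622*I)
M + 8732 = (693 - 3*I*sqrt(62)) + 8732 = 9425 - 3*I*sqrt(62)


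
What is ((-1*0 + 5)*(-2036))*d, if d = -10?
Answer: 101800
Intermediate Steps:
((-1*0 + 5)*(-2036))*d = ((-1*0 + 5)*(-2036))*(-10) = ((0 + 5)*(-2036))*(-10) = (5*(-2036))*(-10) = -10180*(-10) = 101800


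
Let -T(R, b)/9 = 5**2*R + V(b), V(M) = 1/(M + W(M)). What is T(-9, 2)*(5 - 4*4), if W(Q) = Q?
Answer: -89001/4 ≈ -22250.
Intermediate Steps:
V(M) = 1/(2*M) (V(M) = 1/(M + M) = 1/(2*M))
T(R, b) = -225*R - 9/(2*b) (T(R, b) = -9*(5**2*R + 1/(2*b)) = -9*(25*R + 1/(2*b)) = -9*(1/(2*b) + 25*R) = -225*R - 9/(2*b))
T(-9, 2)*(5 - 4*4) = (-225*(-9) - 9/2/2)*(5 - 4*4) = (2025 - 9/2*1/2)*(5 - 16) = (2025 - 9/4)*(-11) = (8091/4)*(-11) = -89001/4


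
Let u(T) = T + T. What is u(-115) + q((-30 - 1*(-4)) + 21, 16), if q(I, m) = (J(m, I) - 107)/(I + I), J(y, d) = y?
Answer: -2209/10 ≈ -220.90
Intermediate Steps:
q(I, m) = (-107 + m)/(2*I) (q(I, m) = (m - 107)/(I + I) = (-107 + m)/((2*I)) = (-107 + m)*(1/(2*I)) = (-107 + m)/(2*I))
u(T) = 2*T
u(-115) + q((-30 - 1*(-4)) + 21, 16) = 2*(-115) + (-107 + 16)/(2*((-30 - 1*(-4)) + 21)) = -230 + (1/2)*(-91)/((-30 + 4) + 21) = -230 + (1/2)*(-91)/(-26 + 21) = -230 + (1/2)*(-91)/(-5) = -230 + (1/2)*(-1/5)*(-91) = -230 + 91/10 = -2209/10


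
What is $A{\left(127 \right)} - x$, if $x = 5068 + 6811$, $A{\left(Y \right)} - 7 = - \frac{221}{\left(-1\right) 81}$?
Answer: $- \frac{961411}{81} \approx -11869.0$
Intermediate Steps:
$A{\left(Y \right)} = \frac{788}{81}$ ($A{\left(Y \right)} = 7 - \frac{221}{\left(-1\right) 81} = 7 - \frac{221}{-81} = 7 - - \frac{221}{81} = 7 + \frac{221}{81} = \frac{788}{81}$)
$x = 11879$
$A{\left(127 \right)} - x = \frac{788}{81} - 11879 = - \frac{961411}{81}$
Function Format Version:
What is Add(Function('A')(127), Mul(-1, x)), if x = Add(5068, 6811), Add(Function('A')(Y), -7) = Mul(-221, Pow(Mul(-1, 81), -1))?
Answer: Rational(-961411, 81) ≈ -11869.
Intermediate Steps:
Function('A')(Y) = Rational(788, 81) (Function('A')(Y) = Add(7, Mul(-221, Pow(Mul(-1, 81), -1))) = Add(7, Mul(-221, Pow(-81, -1))) = Add(7, Mul(-221, Rational(-1, 81))) = Add(7, Rational(221, 81)) = Rational(788, 81))
x = 11879
Add(Function('A')(127), Mul(-1, x)) = Add(Rational(788, 81), Mul(-1, 11879)) = Add(Rational(788, 81), -11879) = Rational(-961411, 81)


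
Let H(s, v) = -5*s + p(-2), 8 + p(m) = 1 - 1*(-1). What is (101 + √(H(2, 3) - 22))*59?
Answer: 5959 + 59*I*√38 ≈ 5959.0 + 363.7*I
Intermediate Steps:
p(m) = -6 (p(m) = -8 + (1 - 1*(-1)) = -8 + (1 + 1) = -8 + 2 = -6)
H(s, v) = -6 - 5*s (H(s, v) = -5*s - 6 = -6 - 5*s)
(101 + √(H(2, 3) - 22))*59 = (101 + √((-6 - 5*2) - 22))*59 = (101 + √((-6 - 10) - 22))*59 = (101 + √(-16 - 22))*59 = (101 + √(-38))*59 = (101 + I*√38)*59 = 5959 + 59*I*√38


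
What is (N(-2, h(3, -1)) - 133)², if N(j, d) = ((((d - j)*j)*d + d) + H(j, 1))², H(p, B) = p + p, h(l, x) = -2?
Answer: 9409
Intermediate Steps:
H(p, B) = 2*p
N(j, d) = (d + 2*j + d*j*(d - j))² (N(j, d) = ((((d - j)*j)*d + d) + 2*j)² = (((j*(d - j))*d + d) + 2*j)² = ((d*j*(d - j) + d) + 2*j)² = ((d + d*j*(d - j)) + 2*j)² = (d + 2*j + d*j*(d - j))²)
(N(-2, h(3, -1)) - 133)² = ((-2 + 2*(-2) - 2*(-2)² - 1*(-2)*(-2)²)² - 133)² = ((-2 - 4 - 2*4 - 1*(-2)*4)² - 133)² = ((-2 - 4 - 8 + 8)² - 133)² = ((-6)² - 133)² = (36 - 133)² = (-97)² = 9409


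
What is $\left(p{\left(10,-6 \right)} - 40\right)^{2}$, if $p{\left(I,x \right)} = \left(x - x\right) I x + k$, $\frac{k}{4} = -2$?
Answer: $2304$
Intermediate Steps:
$k = -8$ ($k = 4 \left(-2\right) = -8$)
$p{\left(I,x \right)} = -8$ ($p{\left(I,x \right)} = \left(x - x\right) I x - 8 = 0 I x - 8 = 0 x - 8 = 0 - 8 = -8$)
$\left(p{\left(10,-6 \right)} - 40\right)^{2} = \left(-8 - 40\right)^{2} = \left(-48\right)^{2} = 2304$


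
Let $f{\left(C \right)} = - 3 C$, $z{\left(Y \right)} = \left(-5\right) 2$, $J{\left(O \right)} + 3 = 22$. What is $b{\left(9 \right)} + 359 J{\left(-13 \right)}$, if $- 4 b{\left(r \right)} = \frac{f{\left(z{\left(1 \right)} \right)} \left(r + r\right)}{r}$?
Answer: $6806$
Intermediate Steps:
$J{\left(O \right)} = 19$ ($J{\left(O \right)} = -3 + 22 = 19$)
$z{\left(Y \right)} = -10$
$b{\left(r \right)} = -15$ ($b{\left(r \right)} = - \frac{\left(-3\right) \left(-10\right) \left(r + r\right) \frac{1}{r}}{4} = - \frac{30 \cdot 2 r \frac{1}{r}}{4} = - \frac{60 r \frac{1}{r}}{4} = \left(- \frac{1}{4}\right) 60 = -15$)
$b{\left(9 \right)} + 359 J{\left(-13 \right)} = -15 + 359 \cdot 19 = -15 + 6821 = 6806$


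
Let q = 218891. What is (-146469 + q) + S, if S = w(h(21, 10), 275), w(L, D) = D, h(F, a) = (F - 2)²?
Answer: 72697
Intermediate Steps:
h(F, a) = (-2 + F)²
S = 275
(-146469 + q) + S = (-146469 + 218891) + 275 = 72422 + 275 = 72697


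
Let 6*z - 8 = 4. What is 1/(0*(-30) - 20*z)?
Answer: -1/40 ≈ -0.025000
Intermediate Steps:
z = 2 (z = 4/3 + (1/6)*4 = 4/3 + 2/3 = 2)
1/(0*(-30) - 20*z) = 1/(0*(-30) - 20*2) = 1/(0 - 40) = 1/(-40) = -1/40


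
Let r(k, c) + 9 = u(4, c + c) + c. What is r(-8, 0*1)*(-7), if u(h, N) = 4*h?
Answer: -49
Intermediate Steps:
r(k, c) = 7 + c (r(k, c) = -9 + (4*4 + c) = -9 + (16 + c) = 7 + c)
r(-8, 0*1)*(-7) = (7 + 0*1)*(-7) = (7 + 0)*(-7) = 7*(-7) = -49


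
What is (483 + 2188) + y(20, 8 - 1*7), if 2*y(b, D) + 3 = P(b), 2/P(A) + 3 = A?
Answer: 90765/34 ≈ 2669.6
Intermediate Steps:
P(A) = 2/(-3 + A)
y(b, D) = -3/2 + 1/(-3 + b) (y(b, D) = -3/2 + (2/(-3 + b))/2 = -3/2 + 1/(-3 + b))
(483 + 2188) + y(20, 8 - 1*7) = (483 + 2188) + (11 - 3*20)/(2*(-3 + 20)) = 2671 + (½)*(11 - 60)/17 = 2671 + (½)*(1/17)*(-49) = 2671 - 49/34 = 90765/34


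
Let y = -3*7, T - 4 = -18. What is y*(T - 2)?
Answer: 336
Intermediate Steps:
T = -14 (T = 4 - 18 = -14)
y = -21
y*(T - 2) = -21*(-14 - 2) = -21*(-16) = 336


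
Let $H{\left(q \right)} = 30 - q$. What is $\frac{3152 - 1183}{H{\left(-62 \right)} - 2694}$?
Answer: $- \frac{1969}{2602} \approx -0.75673$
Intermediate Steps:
$\frac{3152 - 1183}{H{\left(-62 \right)} - 2694} = \frac{3152 - 1183}{\left(30 - -62\right) - 2694} = \frac{1969}{\left(30 + 62\right) - 2694} = \frac{1969}{92 - 2694} = \frac{1969}{-2602} = 1969 \left(- \frac{1}{2602}\right) = - \frac{1969}{2602}$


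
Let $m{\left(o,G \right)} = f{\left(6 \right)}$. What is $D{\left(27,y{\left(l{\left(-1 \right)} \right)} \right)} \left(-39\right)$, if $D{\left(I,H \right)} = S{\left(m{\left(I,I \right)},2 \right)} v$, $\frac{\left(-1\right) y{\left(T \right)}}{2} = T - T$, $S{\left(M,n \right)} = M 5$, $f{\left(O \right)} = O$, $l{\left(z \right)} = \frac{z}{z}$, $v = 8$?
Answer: $-9360$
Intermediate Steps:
$l{\left(z \right)} = 1$
$m{\left(o,G \right)} = 6$
$S{\left(M,n \right)} = 5 M$
$y{\left(T \right)} = 0$ ($y{\left(T \right)} = - 2 \left(T - T\right) = \left(-2\right) 0 = 0$)
$D{\left(I,H \right)} = 240$ ($D{\left(I,H \right)} = 5 \cdot 6 \cdot 8 = 30 \cdot 8 = 240$)
$D{\left(27,y{\left(l{\left(-1 \right)} \right)} \right)} \left(-39\right) = 240 \left(-39\right) = -9360$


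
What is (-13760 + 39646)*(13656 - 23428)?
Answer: -252957992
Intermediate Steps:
(-13760 + 39646)*(13656 - 23428) = 25886*(-9772) = -252957992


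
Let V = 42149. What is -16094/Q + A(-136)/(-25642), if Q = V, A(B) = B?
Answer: -203475042/540392329 ≈ -0.37653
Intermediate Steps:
Q = 42149
-16094/Q + A(-136)/(-25642) = -16094/42149 - 136/(-25642) = -16094*1/42149 - 136*(-1/25642) = -16094/42149 + 68/12821 = -203475042/540392329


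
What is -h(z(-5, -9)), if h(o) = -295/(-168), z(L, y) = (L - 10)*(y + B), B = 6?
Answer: -295/168 ≈ -1.7560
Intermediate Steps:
z(L, y) = (-10 + L)*(6 + y) (z(L, y) = (L - 10)*(y + 6) = (-10 + L)*(6 + y))
h(o) = 295/168 (h(o) = -295*(-1/168) = 295/168)
-h(z(-5, -9)) = -1*295/168 = -295/168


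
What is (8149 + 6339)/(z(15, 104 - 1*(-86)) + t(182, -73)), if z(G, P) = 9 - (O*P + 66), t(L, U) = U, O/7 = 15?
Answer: -1811/2510 ≈ -0.72151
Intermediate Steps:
O = 105 (O = 7*15 = 105)
z(G, P) = -57 - 105*P (z(G, P) = 9 - (105*P + 66) = 9 - (66 + 105*P) = 9 + (-66 - 105*P) = -57 - 105*P)
(8149 + 6339)/(z(15, 104 - 1*(-86)) + t(182, -73)) = (8149 + 6339)/((-57 - 105*(104 - 1*(-86))) - 73) = 14488/((-57 - 105*(104 + 86)) - 73) = 14488/((-57 - 105*190) - 73) = 14488/((-57 - 19950) - 73) = 14488/(-20007 - 73) = 14488/(-20080) = 14488*(-1/20080) = -1811/2510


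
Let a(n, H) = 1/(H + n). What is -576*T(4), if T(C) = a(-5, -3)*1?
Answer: 72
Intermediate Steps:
T(C) = -1/8 (T(C) = 1/(-3 - 5) = 1/(-8) = -1/8*1 = -1/8)
-576*T(4) = -576*(-1/8) = 72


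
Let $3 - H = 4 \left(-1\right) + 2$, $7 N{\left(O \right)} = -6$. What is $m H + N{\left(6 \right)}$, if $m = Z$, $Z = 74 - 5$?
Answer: $\frac{2409}{7} \approx 344.14$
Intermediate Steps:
$N{\left(O \right)} = - \frac{6}{7}$ ($N{\left(O \right)} = \frac{1}{7} \left(-6\right) = - \frac{6}{7}$)
$Z = 69$ ($Z = 74 - 5 = 69$)
$m = 69$
$H = 5$ ($H = 3 - \left(4 \left(-1\right) + 2\right) = 3 - \left(-4 + 2\right) = 3 - -2 = 3 + 2 = 5$)
$m H + N{\left(6 \right)} = 69 \cdot 5 - \frac{6}{7} = 345 - \frac{6}{7} = \frac{2409}{7}$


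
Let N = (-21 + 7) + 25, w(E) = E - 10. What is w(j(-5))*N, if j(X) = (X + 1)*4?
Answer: -286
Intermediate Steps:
j(X) = 4 + 4*X (j(X) = (1 + X)*4 = 4 + 4*X)
w(E) = -10 + E
N = 11 (N = -14 + 25 = 11)
w(j(-5))*N = (-10 + (4 + 4*(-5)))*11 = (-10 + (4 - 20))*11 = (-10 - 16)*11 = -26*11 = -286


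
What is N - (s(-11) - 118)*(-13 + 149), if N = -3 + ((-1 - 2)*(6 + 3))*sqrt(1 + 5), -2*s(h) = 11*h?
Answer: 7817 - 27*sqrt(6) ≈ 7750.9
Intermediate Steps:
s(h) = -11*h/2
N = -3 - 27*sqrt(6) (N = -3 + (-3*9)*sqrt(6) = -3 - 27*sqrt(6) ≈ -69.136)
N - (s(-11) - 118)*(-13 + 149) = (-3 - 27*sqrt(6)) - (-11/2*(-11) - 118)*(-13 + 149) = (-3 - 27*sqrt(6)) - (121/2 - 118)*136 = (-3 - 27*sqrt(6)) - (-115)*136/2 = (-3 - 27*sqrt(6)) - 1*(-7820) = (-3 - 27*sqrt(6)) + 7820 = 7817 - 27*sqrt(6)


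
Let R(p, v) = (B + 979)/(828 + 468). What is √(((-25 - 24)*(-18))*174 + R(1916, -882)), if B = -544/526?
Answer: √13757403252147/9468 ≈ 391.75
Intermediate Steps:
B = -272/263 (B = -544*1/526 = -272/263 ≈ -1.0342)
R(p, v) = 85735/113616 (R(p, v) = (-272/263 + 979)/(828 + 468) = (257205/263)/1296 = (257205/263)*(1/1296) = 85735/113616)
√(((-25 - 24)*(-18))*174 + R(1916, -882)) = √(((-25 - 24)*(-18))*174 + 85735/113616) = √(-49*(-18)*174 + 85735/113616) = √(882*174 + 85735/113616) = √(153468 + 85735/113616) = √(17436506023/113616) = √13757403252147/9468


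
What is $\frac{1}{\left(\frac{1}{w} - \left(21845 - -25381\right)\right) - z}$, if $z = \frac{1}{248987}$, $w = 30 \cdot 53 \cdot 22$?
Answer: $- \frac{8709565260}{411317928754753} \approx -2.1175 \cdot 10^{-5}$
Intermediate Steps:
$w = 34980$ ($w = 1590 \cdot 22 = 34980$)
$z = \frac{1}{248987} \approx 4.0163 \cdot 10^{-6}$
$\frac{1}{\left(\frac{1}{w} - \left(21845 - -25381\right)\right) - z} = \frac{1}{\left(\frac{1}{34980} - \left(21845 - -25381\right)\right) - \frac{1}{248987}} = \frac{1}{\left(\frac{1}{34980} - \left(21845 + 25381\right)\right) - \frac{1}{248987}} = \frac{1}{\left(\frac{1}{34980} - 47226\right) - \frac{1}{248987}} = \frac{1}{- \frac{1651965479}{34980} - \frac{1}{248987}} = \frac{1}{- \frac{411317928754753}{8709565260}} = - \frac{8709565260}{411317928754753}$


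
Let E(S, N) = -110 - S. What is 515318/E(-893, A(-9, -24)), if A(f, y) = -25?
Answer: 515318/783 ≈ 658.13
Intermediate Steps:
515318/E(-893, A(-9, -24)) = 515318/(-110 - 1*(-893)) = 515318/(-110 + 893) = 515318/783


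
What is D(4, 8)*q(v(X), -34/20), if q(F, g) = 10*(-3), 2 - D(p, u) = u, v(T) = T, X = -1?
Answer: 180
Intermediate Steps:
D(p, u) = 2 - u
q(F, g) = -30
D(4, 8)*q(v(X), -34/20) = (2 - 1*8)*(-30) = (2 - 8)*(-30) = -6*(-30) = 180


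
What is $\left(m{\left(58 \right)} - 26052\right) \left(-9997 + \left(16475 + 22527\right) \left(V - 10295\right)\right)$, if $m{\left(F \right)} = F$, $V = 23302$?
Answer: $-13186470707898$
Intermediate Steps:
$\left(m{\left(58 \right)} - 26052\right) \left(-9997 + \left(16475 + 22527\right) \left(V - 10295\right)\right) = \left(58 - 26052\right) \left(-9997 + \left(16475 + 22527\right) \left(23302 - 10295\right)\right) = - 25994 \left(-9997 + 39002 \cdot 13007\right) = - 25994 \left(-9997 + 507299014\right) = \left(-25994\right) 507289017 = -13186470707898$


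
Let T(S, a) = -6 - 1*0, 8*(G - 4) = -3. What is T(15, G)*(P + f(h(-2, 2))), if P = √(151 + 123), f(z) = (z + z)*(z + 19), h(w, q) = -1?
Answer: 216 - 6*√274 ≈ 116.68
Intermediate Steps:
G = 29/8 (G = 4 + (⅛)*(-3) = 4 - 3/8 = 29/8 ≈ 3.6250)
f(z) = 2*z*(19 + z) (f(z) = (2*z)*(19 + z) = 2*z*(19 + z))
T(S, a) = -6 (T(S, a) = -6 + 0 = -6)
P = √274 ≈ 16.553
T(15, G)*(P + f(h(-2, 2))) = -6*(√274 + 2*(-1)*(19 - 1)) = -6*(√274 + 2*(-1)*18) = -6*(√274 - 36) = -6*(-36 + √274) = 216 - 6*√274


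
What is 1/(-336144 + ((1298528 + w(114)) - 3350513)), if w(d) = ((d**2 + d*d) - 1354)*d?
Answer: 1/420603 ≈ 2.3775e-6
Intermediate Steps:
w(d) = d*(-1354 + 2*d**2) (w(d) = ((d**2 + d**2) - 1354)*d = (2*d**2 - 1354)*d = (-1354 + 2*d**2)*d = d*(-1354 + 2*d**2))
1/(-336144 + ((1298528 + w(114)) - 3350513)) = 1/(-336144 + ((1298528 + 2*114*(-677 + 114**2)) - 3350513)) = 1/(-336144 + ((1298528 + 2*114*(-677 + 12996)) - 3350513)) = 1/(-336144 + ((1298528 + 2*114*12319) - 3350513)) = 1/(-336144 + ((1298528 + 2808732) - 3350513)) = 1/(-336144 + (4107260 - 3350513)) = 1/(-336144 + 756747) = 1/420603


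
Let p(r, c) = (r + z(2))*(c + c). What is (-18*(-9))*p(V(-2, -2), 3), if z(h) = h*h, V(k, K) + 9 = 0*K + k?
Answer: -6804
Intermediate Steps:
V(k, K) = -9 + k (V(k, K) = -9 + (0*K + k) = -9 + (0 + k) = -9 + k)
z(h) = h²
p(r, c) = 2*c*(4 + r) (p(r, c) = (r + 2²)*(c + c) = (r + 4)*(2*c) = (4 + r)*(2*c) = 2*c*(4 + r))
(-18*(-9))*p(V(-2, -2), 3) = (-18*(-9))*(2*3*(4 + (-9 - 2))) = 162*(2*3*(4 - 11)) = 162*(2*3*(-7)) = 162*(-42) = -6804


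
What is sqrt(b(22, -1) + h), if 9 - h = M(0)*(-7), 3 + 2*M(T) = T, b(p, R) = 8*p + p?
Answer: sqrt(786)/2 ≈ 14.018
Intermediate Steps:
b(p, R) = 9*p
M(T) = -3/2 + T/2
h = -3/2 (h = 9 - (-3/2 + (1/2)*0)*(-7) = 9 - (-3/2 + 0)*(-7) = 9 - (-3)*(-7)/2 = 9 - 1*21/2 = 9 - 21/2 = -3/2 ≈ -1.5000)
sqrt(b(22, -1) + h) = sqrt(9*22 - 3/2) = sqrt(198 - 3/2) = sqrt(393/2) = sqrt(786)/2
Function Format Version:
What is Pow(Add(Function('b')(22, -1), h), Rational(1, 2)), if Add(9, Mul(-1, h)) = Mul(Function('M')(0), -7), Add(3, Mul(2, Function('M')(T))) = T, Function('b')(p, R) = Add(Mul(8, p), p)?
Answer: Mul(Rational(1, 2), Pow(786, Rational(1, 2))) ≈ 14.018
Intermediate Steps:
Function('b')(p, R) = Mul(9, p)
Function('M')(T) = Add(Rational(-3, 2), Mul(Rational(1, 2), T))
h = Rational(-3, 2) (h = Add(9, Mul(-1, Mul(Add(Rational(-3, 2), Mul(Rational(1, 2), 0)), -7))) = Add(9, Mul(-1, Mul(Add(Rational(-3, 2), 0), -7))) = Add(9, Mul(-1, Mul(Rational(-3, 2), -7))) = Add(9, Mul(-1, Rational(21, 2))) = Add(9, Rational(-21, 2)) = Rational(-3, 2) ≈ -1.5000)
Pow(Add(Function('b')(22, -1), h), Rational(1, 2)) = Pow(Add(Mul(9, 22), Rational(-3, 2)), Rational(1, 2)) = Pow(Add(198, Rational(-3, 2)), Rational(1, 2)) = Pow(Rational(393, 2), Rational(1, 2)) = Mul(Rational(1, 2), Pow(786, Rational(1, 2)))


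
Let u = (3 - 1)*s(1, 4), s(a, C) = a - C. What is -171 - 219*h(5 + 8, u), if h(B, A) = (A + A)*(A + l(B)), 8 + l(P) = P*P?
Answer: 407169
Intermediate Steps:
l(P) = -8 + P² (l(P) = -8 + P*P = -8 + P²)
u = -6 (u = (3 - 1)*(1 - 1*4) = 2*(1 - 4) = 2*(-3) = -6)
h(B, A) = 2*A*(-8 + A + B²) (h(B, A) = (A + A)*(A + (-8 + B²)) = (2*A)*(-8 + A + B²) = 2*A*(-8 + A + B²))
-171 - 219*h(5 + 8, u) = -171 - 438*(-6)*(-8 - 6 + (5 + 8)²) = -171 - 438*(-6)*(-8 - 6 + 13²) = -171 - 438*(-6)*(-8 - 6 + 169) = -171 - 438*(-6)*155 = -171 - 219*(-1860) = -171 + 407340 = 407169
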